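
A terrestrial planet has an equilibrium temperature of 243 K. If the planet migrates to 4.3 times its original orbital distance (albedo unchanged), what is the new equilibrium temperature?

T_eq ≈ 117 K

T_eq ∝ L^(1/4) · d^(−1/2).
T′ = 243 / 4.3^(1/2) = 117 K.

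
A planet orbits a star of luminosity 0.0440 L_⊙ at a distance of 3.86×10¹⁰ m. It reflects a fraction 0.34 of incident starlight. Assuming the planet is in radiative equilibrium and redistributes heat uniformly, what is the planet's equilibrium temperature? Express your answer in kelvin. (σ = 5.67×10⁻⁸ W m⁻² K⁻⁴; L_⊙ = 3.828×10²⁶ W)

T_eq ≈ 226 K

L = 0.0440 × 3.828×10²⁶ = 1.68×10²⁵ W.
Flux: S = L/(4πd²) = 1.68×10²⁵/(4π×(3.86×10¹⁰)²) = 900 W m⁻².
Energy balance: absorbed = emitted ⇒ πR²·S(1−A) = 4πR²·σT_eq⁴, so T_eq⁴ = S(1−A)/(4σ).
T_eq = [900 × 0.66 / (4 × 5.67×10⁻⁸)]^(1/4) = (2.62×10⁹)^(1/4) = 226 K.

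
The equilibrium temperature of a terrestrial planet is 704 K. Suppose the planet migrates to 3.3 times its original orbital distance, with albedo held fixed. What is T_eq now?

T_eq ≈ 388 K

T_eq ∝ L^(1/4) · d^(−1/2).
T′ = 704 / 3.3^(1/2) = 388 K.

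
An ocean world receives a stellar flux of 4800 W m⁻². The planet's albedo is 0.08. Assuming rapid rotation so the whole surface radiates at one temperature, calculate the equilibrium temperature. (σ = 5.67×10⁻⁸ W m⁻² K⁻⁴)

T_eq ≈ 374 K

Energy balance: absorbed = emitted ⇒ πR²·S(1−A) = 4πR²·σT_eq⁴, so T_eq⁴ = S(1−A)/(4σ).
T_eq = [4800 × 0.92 / (4 × 5.67×10⁻⁸)]^(1/4) = (1.95×10¹⁰)^(1/4) = 374 K.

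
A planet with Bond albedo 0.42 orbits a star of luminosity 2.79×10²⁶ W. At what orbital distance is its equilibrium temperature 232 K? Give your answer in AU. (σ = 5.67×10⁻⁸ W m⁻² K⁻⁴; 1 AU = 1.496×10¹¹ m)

From T_eq⁴ = L(1−A)/(16πσd²): d = √[L(1−A)/(16πσT_eq⁴)].
d = √[2.79×10²⁶ × 0.58 / (16π × 5.67×10⁻⁸ × (232)⁴)] = 1.40×10¹¹ m = 0.936 AU.

d ≈ 0.936 AU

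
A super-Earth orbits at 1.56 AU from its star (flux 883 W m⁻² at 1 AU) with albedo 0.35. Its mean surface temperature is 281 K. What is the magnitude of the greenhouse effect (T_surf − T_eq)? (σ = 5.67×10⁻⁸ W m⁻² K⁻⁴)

ΔT ≈ 101.4 K

S = 883/1.56² = 362.8 W m⁻².
T_eq = [S(1−A)/(4σ)]^(1/4) = [362.8×0.65/(4×5.67×10⁻⁸)]^(1/4) = 179.6 K.
ΔT = T_surf − T_eq = 281 − 179.6.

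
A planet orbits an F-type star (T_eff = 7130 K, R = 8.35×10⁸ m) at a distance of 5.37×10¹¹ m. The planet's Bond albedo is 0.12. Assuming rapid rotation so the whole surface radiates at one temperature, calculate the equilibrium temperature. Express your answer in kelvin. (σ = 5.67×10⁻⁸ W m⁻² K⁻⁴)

T_eq ≈ 193 K

L = 4πR_⋆²σT_⋆⁴ = 4π(8.35×10⁸)² × 5.67×10⁻⁸ × (7130)⁴ = 1.28×10²⁷ W.
S = L/(4πd²) = 354 W m⁻².
Energy balance: absorbed = emitted ⇒ πR²·S(1−A) = 4πR²·σT_eq⁴, so T_eq⁴ = S(1−A)/(4σ).
T_eq = [354 × 0.88 / (4 × 5.67×10⁻⁸)]^(1/4) = (1.37×10⁹)^(1/4) = 193 K.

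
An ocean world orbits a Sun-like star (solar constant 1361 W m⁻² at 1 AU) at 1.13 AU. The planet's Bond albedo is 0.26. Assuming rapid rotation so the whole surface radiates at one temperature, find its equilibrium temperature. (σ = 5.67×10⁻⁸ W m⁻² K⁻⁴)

Flux at 1.13 AU: S = 1361/1.13² = 1070 W m⁻².
Energy balance: absorbed = emitted ⇒ πR²·S(1−A) = 4πR²·σT_eq⁴, so T_eq⁴ = S(1−A)/(4σ).
T_eq = [1070 × 0.74 / (4 × 5.67×10⁻⁸)]^(1/4) = (3.48×10⁹)^(1/4) = 243 K.

T_eq ≈ 243 K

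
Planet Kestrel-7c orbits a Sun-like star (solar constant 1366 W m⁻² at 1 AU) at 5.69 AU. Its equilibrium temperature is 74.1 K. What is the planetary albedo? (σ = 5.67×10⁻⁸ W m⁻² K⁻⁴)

Flux at 5.69 AU: S = 1366/5.69² = 42.2 W m⁻².
From T_eq⁴ = S(1−A)/(4σ): 1−A = 4σT_eq⁴/S.
1−A = 4 × 5.67×10⁻⁸ × (74.1)⁴ / 42.2 = 0.162.

A ≈ 0.84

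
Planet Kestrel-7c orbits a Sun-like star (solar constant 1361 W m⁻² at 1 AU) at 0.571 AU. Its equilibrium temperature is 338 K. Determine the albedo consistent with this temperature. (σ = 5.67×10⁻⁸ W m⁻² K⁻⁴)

A ≈ 0.29

Flux at 0.571 AU: S = 1361/0.571² = 4170 W m⁻².
From T_eq⁴ = S(1−A)/(4σ): 1−A = 4σT_eq⁴/S.
1−A = 4 × 5.67×10⁻⁸ × (338)⁴ / 4170 = 0.709.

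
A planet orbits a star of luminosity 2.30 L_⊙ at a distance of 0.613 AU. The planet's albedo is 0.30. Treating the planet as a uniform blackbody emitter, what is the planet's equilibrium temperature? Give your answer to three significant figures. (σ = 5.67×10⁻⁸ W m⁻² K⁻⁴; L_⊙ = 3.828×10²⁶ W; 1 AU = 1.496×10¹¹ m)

T_eq ≈ 400 K

d = 0.613 AU = 9.17×10¹⁰ m.
L = 2.30 × 3.828×10²⁶ = 8.80×10²⁶ W.
Flux: S = L/(4πd²) = 8.80×10²⁶/(4π×(9.17×10¹⁰)²) = 8330 W m⁻².
Energy balance: absorbed = emitted ⇒ πR²·S(1−A) = 4πR²·σT_eq⁴, so T_eq⁴ = S(1−A)/(4σ).
T_eq = [8330 × 0.70 / (4 × 5.67×10⁻⁸)]^(1/4) = (2.57×10¹⁰)^(1/4) = 400 K.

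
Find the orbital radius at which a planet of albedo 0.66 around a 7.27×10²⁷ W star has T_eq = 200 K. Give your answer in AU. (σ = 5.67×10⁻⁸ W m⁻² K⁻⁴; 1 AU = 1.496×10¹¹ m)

d ≈ 4.92 AU

From T_eq⁴ = L(1−A)/(16πσd²): d = √[L(1−A)/(16πσT_eq⁴)].
d = √[7.27×10²⁷ × 0.34 / (16π × 5.67×10⁻⁸ × (200)⁴)] = 7.36×10¹¹ m = 4.92 AU.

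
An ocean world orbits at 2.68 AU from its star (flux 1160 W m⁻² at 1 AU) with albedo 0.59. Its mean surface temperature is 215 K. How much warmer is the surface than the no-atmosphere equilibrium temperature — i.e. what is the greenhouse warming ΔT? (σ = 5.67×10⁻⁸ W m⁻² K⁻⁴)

S = 1160/2.68² = 161.5 W m⁻².
T_eq = [S(1−A)/(4σ)]^(1/4) = [161.5×0.41/(4×5.67×10⁻⁸)]^(1/4) = 130.7 K.
ΔT = T_surf − T_eq = 215 − 130.7.

ΔT ≈ 84.3 K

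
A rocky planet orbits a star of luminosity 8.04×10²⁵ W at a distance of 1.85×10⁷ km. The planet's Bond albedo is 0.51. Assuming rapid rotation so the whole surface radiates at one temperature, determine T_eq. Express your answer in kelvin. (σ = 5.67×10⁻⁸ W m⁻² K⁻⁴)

T_eq ≈ 448 K

d = 1.85×10⁷ km = 1.85×10¹⁰ m.
Flux: S = L/(4πd²) = 8.04×10²⁵/(4π×(1.85×10¹⁰)²) = 1.87×10⁴ W m⁻².
Energy balance: absorbed = emitted ⇒ πR²·S(1−A) = 4πR²·σT_eq⁴, so T_eq⁴ = S(1−A)/(4σ).
T_eq = [1.87×10⁴ × 0.49 / (4 × 5.67×10⁻⁸)]^(1/4) = (4.04×10¹⁰)^(1/4) = 448 K.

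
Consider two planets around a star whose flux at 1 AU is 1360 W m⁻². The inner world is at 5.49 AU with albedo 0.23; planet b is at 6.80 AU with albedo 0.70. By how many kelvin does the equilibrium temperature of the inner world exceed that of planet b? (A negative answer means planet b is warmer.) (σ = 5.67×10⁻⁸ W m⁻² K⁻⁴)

T_eq = [S₀(1−A)/(4σd²)]^(1/4), so T ∝ (1−A)^(1/4) / √d.
T₁ = [1360×0.77/(4×5.67×10⁻⁸×5.49²)]^(1/4) = 111.25 K.
T₂ = [1360×0.30/(4×5.67×10⁻⁸×6.80²)]^(1/4) = 78.98 K.

ΔT ≈ 32.3 K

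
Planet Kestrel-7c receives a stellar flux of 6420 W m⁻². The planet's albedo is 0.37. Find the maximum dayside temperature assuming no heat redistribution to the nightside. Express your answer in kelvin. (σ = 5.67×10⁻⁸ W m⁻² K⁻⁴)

T_ss ≈ 517 K

With no redistribution each surface element balances locally: S(1−A) = σT⁴.
T = [6420 × 0.63 / 5.67×10⁻⁸]^(1/4) = (7.13×10¹⁰)^(1/4) = 517 K.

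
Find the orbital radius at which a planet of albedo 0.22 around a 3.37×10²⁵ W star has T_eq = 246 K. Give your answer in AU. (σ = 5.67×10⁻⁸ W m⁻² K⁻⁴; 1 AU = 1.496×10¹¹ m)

d ≈ 0.335 AU

From T_eq⁴ = L(1−A)/(16πσd²): d = √[L(1−A)/(16πσT_eq⁴)].
d = √[3.37×10²⁵ × 0.78 / (16π × 5.67×10⁻⁸ × (246)⁴)] = 5.02×10¹⁰ m = 0.335 AU.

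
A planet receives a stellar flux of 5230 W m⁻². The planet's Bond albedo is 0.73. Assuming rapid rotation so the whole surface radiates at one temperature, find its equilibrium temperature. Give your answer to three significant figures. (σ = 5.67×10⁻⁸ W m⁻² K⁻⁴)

T_eq ≈ 281 K

Energy balance: absorbed = emitted ⇒ πR²·S(1−A) = 4πR²·σT_eq⁴, so T_eq⁴ = S(1−A)/(4σ).
T_eq = [5230 × 0.27 / (4 × 5.67×10⁻⁸)]^(1/4) = (6.23×10⁹)^(1/4) = 281 K.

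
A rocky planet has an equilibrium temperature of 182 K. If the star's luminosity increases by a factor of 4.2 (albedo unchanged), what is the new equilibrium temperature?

T_eq ≈ 261 K

T_eq ∝ L^(1/4) · d^(−1/2).
T′ = 182 × 4.2^(1/4) = 261 K.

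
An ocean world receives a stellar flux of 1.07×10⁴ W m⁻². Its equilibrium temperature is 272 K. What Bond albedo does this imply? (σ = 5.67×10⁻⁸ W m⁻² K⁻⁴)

A ≈ 0.88

From T_eq⁴ = S(1−A)/(4σ): 1−A = 4σT_eq⁴/S.
1−A = 4 × 5.67×10⁻⁸ × (272)⁴ / 1.07×10⁴ = 0.116.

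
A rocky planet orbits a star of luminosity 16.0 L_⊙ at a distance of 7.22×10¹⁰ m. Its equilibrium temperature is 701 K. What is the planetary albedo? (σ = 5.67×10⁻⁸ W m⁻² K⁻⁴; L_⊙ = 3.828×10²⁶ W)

A ≈ 0.41

L = 16.0 × 3.828×10²⁶ = 6.12×10²⁷ W.
Flux: S = L/(4πd²) = 6.12×10²⁷/(4π×(7.22×10¹⁰)²) = 9.35×10⁴ W m⁻².
From T_eq⁴ = S(1−A)/(4σ): 1−A = 4σT_eq⁴/S.
1−A = 4 × 5.67×10⁻⁸ × (701)⁴ / 9.35×10⁴ = 0.586.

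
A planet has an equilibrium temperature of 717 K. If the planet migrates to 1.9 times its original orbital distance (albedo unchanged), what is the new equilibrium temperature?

T_eq ≈ 520 K

T_eq ∝ L^(1/4) · d^(−1/2).
T′ = 717 / 1.9^(1/2) = 520 K.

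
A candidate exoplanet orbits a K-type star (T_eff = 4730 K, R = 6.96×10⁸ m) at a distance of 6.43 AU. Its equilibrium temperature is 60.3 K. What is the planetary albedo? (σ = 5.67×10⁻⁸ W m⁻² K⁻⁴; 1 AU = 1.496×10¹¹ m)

d = 6.43 AU = 9.62×10¹¹ m.
L = 4πR_⋆²σT_⋆⁴ = 4π(6.96×10⁸)² × 5.67×10⁻⁸ × (4730)⁴ = 1.73×10²⁶ W.
S = L/(4πd²) = 14.9 W m⁻².
From T_eq⁴ = S(1−A)/(4σ): 1−A = 4σT_eq⁴/S.
1−A = 4 × 5.67×10⁻⁸ × (60.3)⁴ / 14.9 = 0.202.

A ≈ 0.80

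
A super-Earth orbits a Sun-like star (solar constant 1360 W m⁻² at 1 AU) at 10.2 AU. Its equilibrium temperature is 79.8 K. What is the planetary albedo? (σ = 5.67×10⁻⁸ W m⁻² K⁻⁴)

A ≈ 0.30

Flux at 10.2 AU: S = 1360/10.2² = 13.1 W m⁻².
From T_eq⁴ = S(1−A)/(4σ): 1−A = 4σT_eq⁴/S.
1−A = 4 × 5.67×10⁻⁸ × (79.8)⁴ / 13.1 = 0.704.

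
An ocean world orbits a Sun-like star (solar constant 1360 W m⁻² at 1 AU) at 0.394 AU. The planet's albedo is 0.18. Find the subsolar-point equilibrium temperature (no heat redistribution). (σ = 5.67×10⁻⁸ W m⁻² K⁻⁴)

Flux at 0.394 AU: S = 1360/0.394² = 8760 W m⁻².
At the subsolar point the surface absorbs S(1−A) and emits σT⁴ per unit area — no factor of 4, since only the local patch is in balance.
T = [8760 × 0.82 / 5.67×10⁻⁸]^(1/4) = (1.27×10¹¹)^(1/4) = 597 K.

T_ss ≈ 597 K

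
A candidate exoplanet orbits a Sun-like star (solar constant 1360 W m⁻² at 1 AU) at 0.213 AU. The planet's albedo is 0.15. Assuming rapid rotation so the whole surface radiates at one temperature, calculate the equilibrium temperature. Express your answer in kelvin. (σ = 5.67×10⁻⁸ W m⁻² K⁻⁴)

Flux at 0.213 AU: S = 1360/0.213² = 3.00×10⁴ W m⁻².
Energy balance: absorbed = emitted ⇒ πR²·S(1−A) = 4πR²·σT_eq⁴, so T_eq⁴ = S(1−A)/(4σ).
T_eq = [3.00×10⁴ × 0.85 / (4 × 5.67×10⁻⁸)]^(1/4) = (1.12×10¹¹)^(1/4) = 579 K.

T_eq ≈ 579 K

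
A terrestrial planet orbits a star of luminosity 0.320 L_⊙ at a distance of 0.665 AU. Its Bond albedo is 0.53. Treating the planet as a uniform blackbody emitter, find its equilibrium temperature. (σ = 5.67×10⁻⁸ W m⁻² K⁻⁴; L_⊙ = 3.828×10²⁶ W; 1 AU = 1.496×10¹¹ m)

d = 0.665 AU = 9.95×10¹⁰ m.
L = 0.320 × 3.828×10²⁶ = 1.22×10²⁶ W.
Flux: S = L/(4πd²) = 1.22×10²⁶/(4π×(9.95×10¹⁰)²) = 985 W m⁻².
Energy balance: absorbed = emitted ⇒ πR²·S(1−A) = 4πR²·σT_eq⁴, so T_eq⁴ = S(1−A)/(4σ).
T_eq = [985 × 0.47 / (4 × 5.67×10⁻⁸)]^(1/4) = (2.04×10⁹)^(1/4) = 213 K.

T_eq ≈ 213 K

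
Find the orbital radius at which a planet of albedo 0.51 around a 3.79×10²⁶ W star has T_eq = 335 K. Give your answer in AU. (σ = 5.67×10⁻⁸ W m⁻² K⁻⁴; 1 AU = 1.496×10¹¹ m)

d ≈ 0.481 AU

From T_eq⁴ = L(1−A)/(16πσd²): d = √[L(1−A)/(16πσT_eq⁴)].
d = √[3.79×10²⁶ × 0.49 / (16π × 5.67×10⁻⁸ × (335)⁴)] = 7.19×10¹⁰ m = 0.481 AU.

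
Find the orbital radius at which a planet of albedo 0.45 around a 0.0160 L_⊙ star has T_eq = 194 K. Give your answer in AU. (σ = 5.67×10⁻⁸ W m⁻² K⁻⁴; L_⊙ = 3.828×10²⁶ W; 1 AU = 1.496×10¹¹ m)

d ≈ 0.193 AU

L = 0.0160 × 3.828×10²⁶ = 6.12×10²⁴ W.
From T_eq⁴ = L(1−A)/(16πσd²): d = √[L(1−A)/(16πσT_eq⁴)].
d = √[6.12×10²⁴ × 0.55 / (16π × 5.67×10⁻⁸ × (194)⁴)] = 2.89×10¹⁰ m = 0.193 AU.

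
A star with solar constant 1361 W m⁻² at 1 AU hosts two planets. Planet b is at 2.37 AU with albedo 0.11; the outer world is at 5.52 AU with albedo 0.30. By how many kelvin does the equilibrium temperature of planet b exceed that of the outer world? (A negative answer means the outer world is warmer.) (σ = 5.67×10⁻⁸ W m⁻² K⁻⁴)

ΔT ≈ 67.2 K

T_eq = [S₀(1−A)/(4σd²)]^(1/4), so T ∝ (1−A)^(1/4) / √d.
T₁ = [1361×0.89/(4×5.67×10⁻⁸×2.37²)]^(1/4) = 175.60 K.
T₂ = [1361×0.70/(4×5.67×10⁻⁸×5.52²)]^(1/4) = 108.36 K.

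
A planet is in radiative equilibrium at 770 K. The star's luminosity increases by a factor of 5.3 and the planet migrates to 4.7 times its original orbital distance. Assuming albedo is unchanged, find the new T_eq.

T_eq ≈ 539 K

T_eq ∝ L^(1/4) · d^(−1/2).
T′ = 770 × 5.3^(1/4) / 4.7^(1/2) = 539 K.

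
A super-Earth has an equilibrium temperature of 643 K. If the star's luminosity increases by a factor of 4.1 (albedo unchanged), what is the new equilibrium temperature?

T_eq ∝ L^(1/4) · d^(−1/2).
T′ = 643 × 4.1^(1/4) = 915 K.

T_eq ≈ 915 K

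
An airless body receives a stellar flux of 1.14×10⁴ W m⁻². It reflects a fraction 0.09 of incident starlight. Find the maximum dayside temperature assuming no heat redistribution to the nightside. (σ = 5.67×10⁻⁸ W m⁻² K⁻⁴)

T_ss ≈ 654 K

With no redistribution each surface element balances locally: S(1−A) = σT⁴.
T = [1.14×10⁴ × 0.91 / 5.67×10⁻⁸]^(1/4) = (1.83×10¹¹)^(1/4) = 654 K.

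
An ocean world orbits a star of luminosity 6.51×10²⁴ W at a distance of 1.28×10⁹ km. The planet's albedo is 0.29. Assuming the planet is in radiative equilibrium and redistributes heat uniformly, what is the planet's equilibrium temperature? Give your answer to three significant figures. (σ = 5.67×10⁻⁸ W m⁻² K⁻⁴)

T_eq ≈ 31.5 K

d = 1.28×10⁹ km = 1.28×10¹² m.
Flux: S = L/(4πd²) = 6.51×10²⁴/(4π×(1.28×10¹²)²) = 0.316 W m⁻².
Energy balance: absorbed = emitted ⇒ πR²·S(1−A) = 4πR²·σT_eq⁴, so T_eq⁴ = S(1−A)/(4σ).
T_eq = [0.316 × 0.71 / (4 × 5.67×10⁻⁸)]^(1/4) = (9.90×10⁵)^(1/4) = 31.5 K.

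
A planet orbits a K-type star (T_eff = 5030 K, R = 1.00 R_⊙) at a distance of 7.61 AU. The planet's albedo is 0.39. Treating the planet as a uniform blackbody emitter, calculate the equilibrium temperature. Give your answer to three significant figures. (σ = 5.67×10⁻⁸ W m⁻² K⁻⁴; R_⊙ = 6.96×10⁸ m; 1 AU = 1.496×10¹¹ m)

R_⋆ = 1.00 × 6.96×10⁸ = 6.96×10⁸ m.
d = 7.61 AU = 1.14×10¹² m.
L = 4πR_⋆²σT_⋆⁴ = 4π(6.96×10⁸)² × 5.67×10⁻⁸ × (5030)⁴ = 2.21×10²⁶ W.
S = L/(4πd²) = 13.6 W m⁻².
Energy balance: absorbed = emitted ⇒ πR²·S(1−A) = 4πR²·σT_eq⁴, so T_eq⁴ = S(1−A)/(4σ).
T_eq = [13.6 × 0.61 / (4 × 5.67×10⁻⁸)]^(1/4) = (3.65×10⁷)^(1/4) = 77.7 K.

T_eq ≈ 77.7 K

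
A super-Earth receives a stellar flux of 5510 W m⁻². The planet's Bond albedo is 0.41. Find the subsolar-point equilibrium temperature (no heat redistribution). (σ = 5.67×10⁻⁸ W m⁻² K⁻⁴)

At the subsolar point the surface absorbs S(1−A) and emits σT⁴ per unit area — no factor of 4, since only the local patch is in balance.
T = [5510 × 0.59 / 5.67×10⁻⁸]^(1/4) = (5.73×10¹⁰)^(1/4) = 489 K.

T_ss ≈ 489 K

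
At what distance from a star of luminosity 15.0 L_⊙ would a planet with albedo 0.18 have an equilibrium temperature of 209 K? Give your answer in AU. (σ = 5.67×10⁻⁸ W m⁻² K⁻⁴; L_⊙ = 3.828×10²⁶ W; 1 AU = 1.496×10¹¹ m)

L = 15.0 × 3.828×10²⁶ = 5.74×10²⁷ W.
From T_eq⁴ = L(1−A)/(16πσd²): d = √[L(1−A)/(16πσT_eq⁴)].
d = √[5.74×10²⁷ × 0.82 / (16π × 5.67×10⁻⁸ × (209)⁴)] = 9.31×10¹¹ m = 6.22 AU.

d ≈ 6.22 AU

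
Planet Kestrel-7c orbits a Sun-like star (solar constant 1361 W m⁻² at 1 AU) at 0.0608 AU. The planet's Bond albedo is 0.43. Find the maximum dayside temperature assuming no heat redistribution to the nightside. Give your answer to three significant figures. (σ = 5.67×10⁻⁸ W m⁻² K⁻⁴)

Flux at 0.0608 AU: S = 1361/0.0608² = 3.68×10⁵ W m⁻².
With no redistribution each surface element balances locally: S(1−A) = σT⁴.
T = [3.68×10⁵ × 0.57 / 5.67×10⁻⁸]^(1/4) = (3.70×10¹²)^(1/4) = 1390 K.

T_ss ≈ 1390 K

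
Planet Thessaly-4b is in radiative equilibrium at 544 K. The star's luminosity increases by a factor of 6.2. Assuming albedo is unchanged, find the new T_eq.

T_eq ≈ 858 K

T_eq ∝ L^(1/4) · d^(−1/2).
T′ = 544 × 6.2^(1/4) = 858 K.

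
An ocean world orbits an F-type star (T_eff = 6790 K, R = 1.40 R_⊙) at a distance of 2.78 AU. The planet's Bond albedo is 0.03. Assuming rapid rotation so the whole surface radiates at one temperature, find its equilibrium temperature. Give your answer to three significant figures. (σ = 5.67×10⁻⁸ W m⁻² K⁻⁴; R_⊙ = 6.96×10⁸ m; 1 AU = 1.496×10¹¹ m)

R_⋆ = 1.40 × 6.96×10⁸ = 9.74×10⁸ m.
d = 2.78 AU = 4.16×10¹¹ m.
L = 4πR_⋆²σT_⋆⁴ = 4π(9.74×10⁸)² × 5.67×10⁻⁸ × (6790)⁴ = 1.44×10²⁷ W.
S = L/(4πd²) = 662 W m⁻².
Energy balance: absorbed = emitted ⇒ πR²·S(1−A) = 4πR²·σT_eq⁴, so T_eq⁴ = S(1−A)/(4σ).
T_eq = [662 × 0.97 / (4 × 5.67×10⁻⁸)]^(1/4) = (2.83×10⁹)^(1/4) = 231 K.

T_eq ≈ 231 K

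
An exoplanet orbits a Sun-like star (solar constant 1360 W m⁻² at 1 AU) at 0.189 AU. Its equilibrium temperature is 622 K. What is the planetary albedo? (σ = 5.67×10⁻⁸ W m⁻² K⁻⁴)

A ≈ 0.11

Flux at 0.189 AU: S = 1360/0.189² = 3.81×10⁴ W m⁻².
From T_eq⁴ = S(1−A)/(4σ): 1−A = 4σT_eq⁴/S.
1−A = 4 × 5.67×10⁻⁸ × (622)⁴ / 3.81×10⁴ = 0.892.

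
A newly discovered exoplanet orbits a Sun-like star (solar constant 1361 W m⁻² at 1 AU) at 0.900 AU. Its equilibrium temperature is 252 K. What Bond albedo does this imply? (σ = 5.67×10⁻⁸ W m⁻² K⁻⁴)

A ≈ 0.46

Flux at 0.900 AU: S = 1361/0.900² = 1680 W m⁻².
From T_eq⁴ = S(1−A)/(4σ): 1−A = 4σT_eq⁴/S.
1−A = 4 × 5.67×10⁻⁸ × (252)⁴ / 1680 = 0.544.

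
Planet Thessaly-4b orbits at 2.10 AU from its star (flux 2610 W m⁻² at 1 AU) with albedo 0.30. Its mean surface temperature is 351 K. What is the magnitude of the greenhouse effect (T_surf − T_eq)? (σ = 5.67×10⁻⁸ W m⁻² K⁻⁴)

ΔT ≈ 144.3 K

S = 2610/2.10² = 591.8 W m⁻².
T_eq = [S(1−A)/(4σ)]^(1/4) = [591.8×0.70/(4×5.67×10⁻⁸)]^(1/4) = 206.7 K.
ΔT = T_surf − T_eq = 351 − 206.7.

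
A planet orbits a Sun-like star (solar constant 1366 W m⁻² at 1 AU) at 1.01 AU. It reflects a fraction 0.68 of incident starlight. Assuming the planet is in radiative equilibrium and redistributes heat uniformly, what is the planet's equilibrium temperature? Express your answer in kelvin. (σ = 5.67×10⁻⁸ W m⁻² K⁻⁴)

Flux at 1.01 AU: S = 1366/1.01² = 1340 W m⁻².
Energy balance: absorbed = emitted ⇒ πR²·S(1−A) = 4πR²·σT_eq⁴, so T_eq⁴ = S(1−A)/(4σ).
T_eq = [1340 × 0.32 / (4 × 5.67×10⁻⁸)]^(1/4) = (1.89×10⁹)^(1/4) = 208 K.

T_eq ≈ 208 K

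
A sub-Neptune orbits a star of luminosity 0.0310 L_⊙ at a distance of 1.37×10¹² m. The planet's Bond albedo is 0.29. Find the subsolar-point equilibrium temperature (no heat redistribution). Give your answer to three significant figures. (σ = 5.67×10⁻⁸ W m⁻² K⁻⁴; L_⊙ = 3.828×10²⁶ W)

L = 0.0310 × 3.828×10²⁶ = 1.19×10²⁵ W.
Flux: S = L/(4πd²) = 1.19×10²⁵/(4π×(1.37×10¹²)²) = 0.503 W m⁻².
At the subsolar point the surface absorbs S(1−A) and emits σT⁴ per unit area — no factor of 4, since only the local patch is in balance.
T = [0.503 × 0.71 / 5.67×10⁻⁸]^(1/4) = (6.30×10⁶)^(1/4) = 50.1 K.

T_ss ≈ 50.1 K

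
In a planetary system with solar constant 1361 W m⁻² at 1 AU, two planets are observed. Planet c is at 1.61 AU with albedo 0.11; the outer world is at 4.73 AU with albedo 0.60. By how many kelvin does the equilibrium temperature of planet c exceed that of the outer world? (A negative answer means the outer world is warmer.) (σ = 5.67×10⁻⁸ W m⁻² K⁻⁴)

T_eq = [S₀(1−A)/(4σd²)]^(1/4), so T ∝ (1−A)^(1/4) / √d.
T₁ = [1361×0.89/(4×5.67×10⁻⁸×1.61²)]^(1/4) = 213.05 K.
T₂ = [1361×0.40/(4×5.67×10⁻⁸×4.73²)]^(1/4) = 101.77 K.

ΔT ≈ 111.3 K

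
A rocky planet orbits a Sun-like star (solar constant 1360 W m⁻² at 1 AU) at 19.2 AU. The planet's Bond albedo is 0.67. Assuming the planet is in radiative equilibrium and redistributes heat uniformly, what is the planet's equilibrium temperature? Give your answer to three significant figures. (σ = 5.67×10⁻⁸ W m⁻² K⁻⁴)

Flux at 19.2 AU: S = 1360/19.2² = 3.69 W m⁻².
Energy balance: absorbed = emitted ⇒ πR²·S(1−A) = 4πR²·σT_eq⁴, so T_eq⁴ = S(1−A)/(4σ).
T_eq = [3.69 × 0.33 / (4 × 5.67×10⁻⁸)]^(1/4) = (5.37×10⁶)^(1/4) = 48.1 K.

T_eq ≈ 48.1 K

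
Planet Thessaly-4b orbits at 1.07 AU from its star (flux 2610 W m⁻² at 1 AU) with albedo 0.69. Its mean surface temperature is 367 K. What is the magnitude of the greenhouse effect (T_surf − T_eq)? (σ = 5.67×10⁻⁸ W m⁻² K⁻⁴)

ΔT ≈ 130.7 K

S = 2610/1.07² = 2280 W m⁻².
T_eq = [S(1−A)/(4σ)]^(1/4) = [2280×0.31/(4×5.67×10⁻⁸)]^(1/4) = 236.3 K.
ΔT = T_surf − T_eq = 367 − 236.3.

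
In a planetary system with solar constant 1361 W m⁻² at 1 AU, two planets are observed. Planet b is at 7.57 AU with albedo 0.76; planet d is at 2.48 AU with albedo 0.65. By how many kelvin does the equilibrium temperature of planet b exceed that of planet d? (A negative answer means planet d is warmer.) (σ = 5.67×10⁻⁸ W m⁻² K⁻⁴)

ΔT ≈ -65.1 K

T_eq = [S₀(1−A)/(4σd²)]^(1/4), so T ∝ (1−A)^(1/4) / √d.
T₁ = [1361×0.24/(4×5.67×10⁻⁸×7.57²)]^(1/4) = 70.80 K.
T₂ = [1361×0.35/(4×5.67×10⁻⁸×2.48²)]^(1/4) = 135.94 K.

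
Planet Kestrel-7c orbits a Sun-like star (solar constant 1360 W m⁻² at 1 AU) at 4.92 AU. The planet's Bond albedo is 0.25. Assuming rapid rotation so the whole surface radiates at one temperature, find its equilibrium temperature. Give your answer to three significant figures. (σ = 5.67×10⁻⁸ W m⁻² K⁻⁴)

Flux at 4.92 AU: S = 1360/4.92² = 56.2 W m⁻².
Energy balance: absorbed = emitted ⇒ πR²·S(1−A) = 4πR²·σT_eq⁴, so T_eq⁴ = S(1−A)/(4σ).
T_eq = [56.2 × 0.75 / (4 × 5.67×10⁻⁸)]^(1/4) = (1.86×10⁸)^(1/4) = 117 K.

T_eq ≈ 117 K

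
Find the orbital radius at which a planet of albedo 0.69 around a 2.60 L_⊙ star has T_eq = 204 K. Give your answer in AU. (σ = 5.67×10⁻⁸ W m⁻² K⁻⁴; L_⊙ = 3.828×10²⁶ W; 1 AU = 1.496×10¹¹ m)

d ≈ 1.67 AU

L = 2.60 × 3.828×10²⁶ = 9.95×10²⁶ W.
From T_eq⁴ = L(1−A)/(16πσd²): d = √[L(1−A)/(16πσT_eq⁴)].
d = √[9.95×10²⁶ × 0.31 / (16π × 5.67×10⁻⁸ × (204)⁴)] = 2.50×10¹¹ m = 1.67 AU.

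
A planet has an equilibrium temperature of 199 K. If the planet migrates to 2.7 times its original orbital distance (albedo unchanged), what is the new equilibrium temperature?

T_eq ∝ L^(1/4) · d^(−1/2).
T′ = 199 / 2.7^(1/2) = 121 K.

T_eq ≈ 121 K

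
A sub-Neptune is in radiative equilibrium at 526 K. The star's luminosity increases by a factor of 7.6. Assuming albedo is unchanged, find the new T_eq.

T_eq ≈ 873 K

T_eq ∝ L^(1/4) · d^(−1/2).
T′ = 526 × 7.6^(1/4) = 873 K.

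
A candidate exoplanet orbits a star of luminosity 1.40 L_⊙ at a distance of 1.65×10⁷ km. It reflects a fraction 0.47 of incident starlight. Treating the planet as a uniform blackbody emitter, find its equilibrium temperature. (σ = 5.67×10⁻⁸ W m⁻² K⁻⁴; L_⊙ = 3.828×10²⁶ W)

T_eq ≈ 778 K

d = 1.65×10⁷ km = 1.65×10¹⁰ m.
L = 1.40 × 3.828×10²⁶ = 5.36×10²⁶ W.
Flux: S = L/(4πd²) = 5.36×10²⁶/(4π×(1.65×10¹⁰)²) = 1.57×10⁵ W m⁻².
Energy balance: absorbed = emitted ⇒ πR²·S(1−A) = 4πR²·σT_eq⁴, so T_eq⁴ = S(1−A)/(4σ).
T_eq = [1.57×10⁵ × 0.53 / (4 × 5.67×10⁻⁸)]^(1/4) = (3.66×10¹¹)^(1/4) = 778 K.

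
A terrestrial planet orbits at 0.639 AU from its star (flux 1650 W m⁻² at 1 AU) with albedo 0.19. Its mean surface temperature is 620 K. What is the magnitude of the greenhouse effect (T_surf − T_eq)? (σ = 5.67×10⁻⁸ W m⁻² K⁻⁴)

ΔT ≈ 273.4 K

S = 1650/0.639² = 4041 W m⁻².
T_eq = [S(1−A)/(4σ)]^(1/4) = [4041×0.81/(4×5.67×10⁻⁸)]^(1/4) = 346.6 K.
ΔT = T_surf − T_eq = 620 − 346.6.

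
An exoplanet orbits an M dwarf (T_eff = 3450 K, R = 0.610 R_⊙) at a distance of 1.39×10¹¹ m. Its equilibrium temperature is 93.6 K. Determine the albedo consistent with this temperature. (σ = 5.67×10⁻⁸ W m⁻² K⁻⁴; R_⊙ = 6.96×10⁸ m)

R_⋆ = 0.610 × 6.96×10⁸ = 4.25×10⁸ m.
L = 4πR_⋆²σT_⋆⁴ = 4π(4.25×10⁸)² × 5.67×10⁻⁸ × (3450)⁴ = 1.82×10²⁵ W.
S = L/(4πd²) = 74.9 W m⁻².
From T_eq⁴ = S(1−A)/(4σ): 1−A = 4σT_eq⁴/S.
1−A = 4 × 5.67×10⁻⁸ × (93.6)⁴ / 74.9 = 0.232.

A ≈ 0.77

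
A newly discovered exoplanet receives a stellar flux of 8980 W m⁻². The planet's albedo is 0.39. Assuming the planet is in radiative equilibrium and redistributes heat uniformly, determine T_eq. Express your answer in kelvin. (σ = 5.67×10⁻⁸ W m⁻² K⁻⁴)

Energy balance: absorbed = emitted ⇒ πR²·S(1−A) = 4πR²·σT_eq⁴, so T_eq⁴ = S(1−A)/(4σ).
T_eq = [8980 × 0.61 / (4 × 5.67×10⁻⁸)]^(1/4) = (2.42×10¹⁰)^(1/4) = 394 K.

T_eq ≈ 394 K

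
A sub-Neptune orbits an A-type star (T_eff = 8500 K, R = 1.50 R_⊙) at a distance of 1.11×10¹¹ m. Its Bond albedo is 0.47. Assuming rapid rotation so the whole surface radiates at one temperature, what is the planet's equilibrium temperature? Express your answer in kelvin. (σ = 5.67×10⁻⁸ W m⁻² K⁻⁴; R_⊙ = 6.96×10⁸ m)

R_⋆ = 1.50 × 6.96×10⁸ = 1.04×10⁹ m.
L = 4πR_⋆²σT_⋆⁴ = 4π(1.04×10⁹)² × 5.67×10⁻⁸ × (8500)⁴ = 4.05×10²⁷ W.
S = L/(4πd²) = 2.62×10⁴ W m⁻².
Energy balance: absorbed = emitted ⇒ πR²·S(1−A) = 4πR²·σT_eq⁴, so T_eq⁴ = S(1−A)/(4σ).
T_eq = [2.62×10⁴ × 0.53 / (4 × 5.67×10⁻⁸)]^(1/4) = (6.12×10¹⁰)^(1/4) = 497 K.

T_eq ≈ 497 K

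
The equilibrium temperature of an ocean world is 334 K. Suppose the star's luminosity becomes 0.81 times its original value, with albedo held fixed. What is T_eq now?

T_eq ≈ 317 K

T_eq ∝ L^(1/4) · d^(−1/2).
T′ = 334 × 0.81^(1/4) = 317 K.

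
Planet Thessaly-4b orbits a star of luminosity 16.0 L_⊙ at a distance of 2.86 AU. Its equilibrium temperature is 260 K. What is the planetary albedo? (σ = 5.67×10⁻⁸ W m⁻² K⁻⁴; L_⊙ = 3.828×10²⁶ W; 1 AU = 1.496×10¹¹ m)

d = 2.86 AU = 4.28×10¹¹ m.
L = 16.0 × 3.828×10²⁶ = 6.12×10²⁷ W.
Flux: S = L/(4πd²) = 6.12×10²⁷/(4π×(4.28×10¹¹)²) = 2660 W m⁻².
From T_eq⁴ = S(1−A)/(4σ): 1−A = 4σT_eq⁴/S.
1−A = 4 × 5.67×10⁻⁸ × (260)⁴ / 2660 = 0.389.

A ≈ 0.61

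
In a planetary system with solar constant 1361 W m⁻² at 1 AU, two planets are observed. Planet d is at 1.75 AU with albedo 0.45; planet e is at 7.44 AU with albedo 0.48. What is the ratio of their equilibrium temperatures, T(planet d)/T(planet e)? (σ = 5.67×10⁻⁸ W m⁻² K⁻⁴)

T_eq = [S₀(1−A)/(4σd²)]^(1/4), so T ∝ (1−A)^(1/4) / √d.
T₁ = [1361×0.55/(4×5.67×10⁻⁸×1.75²)]^(1/4) = 181.19 K.
T₂ = [1361×0.52/(4×5.67×10⁻⁸×7.44²)]^(1/4) = 86.65 K.

T₁/T₂ ≈ 2.091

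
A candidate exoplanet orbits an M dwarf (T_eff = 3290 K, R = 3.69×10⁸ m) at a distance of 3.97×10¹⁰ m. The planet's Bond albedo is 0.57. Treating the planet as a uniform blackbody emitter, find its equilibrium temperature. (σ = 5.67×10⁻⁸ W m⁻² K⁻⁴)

L = 4πR_⋆²σT_⋆⁴ = 4π(3.69×10⁸)² × 5.67×10⁻⁸ × (3290)⁴ = 1.14×10²⁵ W.
S = L/(4πd²) = 574 W m⁻².
Energy balance: absorbed = emitted ⇒ πR²·S(1−A) = 4πR²·σT_eq⁴, so T_eq⁴ = S(1−A)/(4σ).
T_eq = [574 × 0.43 / (4 × 5.67×10⁻⁸)]^(1/4) = (1.09×10⁹)^(1/4) = 182 K.

T_eq ≈ 182 K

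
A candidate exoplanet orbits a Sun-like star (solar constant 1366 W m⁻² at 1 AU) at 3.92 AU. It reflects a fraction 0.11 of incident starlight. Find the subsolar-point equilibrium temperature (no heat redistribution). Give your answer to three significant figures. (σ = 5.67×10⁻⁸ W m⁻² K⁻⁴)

Flux at 3.92 AU: S = 1366/3.92² = 88.9 W m⁻².
At the subsolar point the surface absorbs S(1−A) and emits σT⁴ per unit area — no factor of 4, since only the local patch is in balance.
T = [88.9 × 0.89 / 5.67×10⁻⁸]^(1/4) = (1.40×10⁹)^(1/4) = 193 K.

T_ss ≈ 193 K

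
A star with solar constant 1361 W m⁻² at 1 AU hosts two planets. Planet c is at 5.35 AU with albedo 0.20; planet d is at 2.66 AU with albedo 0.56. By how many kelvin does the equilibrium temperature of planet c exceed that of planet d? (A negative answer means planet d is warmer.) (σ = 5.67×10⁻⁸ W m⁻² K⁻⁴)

ΔT ≈ -25.2 K

T_eq = [S₀(1−A)/(4σd²)]^(1/4), so T ∝ (1−A)^(1/4) / √d.
T₁ = [1361×0.80/(4×5.67×10⁻⁸×5.35²)]^(1/4) = 113.80 K.
T₂ = [1361×0.44/(4×5.67×10⁻⁸×2.66²)]^(1/4) = 138.99 K.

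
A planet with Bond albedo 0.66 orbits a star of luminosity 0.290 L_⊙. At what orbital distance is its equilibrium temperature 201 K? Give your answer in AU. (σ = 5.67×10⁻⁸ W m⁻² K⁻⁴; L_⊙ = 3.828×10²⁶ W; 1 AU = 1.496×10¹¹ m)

L = 0.290 × 3.828×10²⁶ = 1.11×10²⁶ W.
From T_eq⁴ = L(1−A)/(16πσd²): d = √[L(1−A)/(16πσT_eq⁴)].
d = √[1.11×10²⁶ × 0.34 / (16π × 5.67×10⁻⁸ × (201)⁴)] = 9.01×10¹⁰ m = 0.602 AU.

d ≈ 0.602 AU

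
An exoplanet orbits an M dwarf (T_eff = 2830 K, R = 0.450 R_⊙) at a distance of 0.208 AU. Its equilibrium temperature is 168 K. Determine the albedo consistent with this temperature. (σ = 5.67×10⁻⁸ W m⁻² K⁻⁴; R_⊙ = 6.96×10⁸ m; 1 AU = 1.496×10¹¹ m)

A ≈ 0.51

R_⋆ = 0.450 × 6.96×10⁸ = 3.13×10⁸ m.
d = 0.208 AU = 3.11×10¹⁰ m.
L = 4πR_⋆²σT_⋆⁴ = 4π(3.13×10⁸)² × 5.67×10⁻⁸ × (2830)⁴ = 4.48×10²⁴ W.
S = L/(4πd²) = 368 W m⁻².
From T_eq⁴ = S(1−A)/(4σ): 1−A = 4σT_eq⁴/S.
1−A = 4 × 5.67×10⁻⁸ × (168)⁴ / 368 = 0.490.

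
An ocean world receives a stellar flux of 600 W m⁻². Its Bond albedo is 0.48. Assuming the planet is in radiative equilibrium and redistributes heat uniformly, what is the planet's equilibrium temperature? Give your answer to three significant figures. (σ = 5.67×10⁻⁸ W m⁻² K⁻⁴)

Energy balance: absorbed = emitted ⇒ πR²·S(1−A) = 4πR²·σT_eq⁴, so T_eq⁴ = S(1−A)/(4σ).
T_eq = [600 × 0.52 / (4 × 5.67×10⁻⁸)]^(1/4) = (1.38×10⁹)^(1/4) = 193 K.

T_eq ≈ 193 K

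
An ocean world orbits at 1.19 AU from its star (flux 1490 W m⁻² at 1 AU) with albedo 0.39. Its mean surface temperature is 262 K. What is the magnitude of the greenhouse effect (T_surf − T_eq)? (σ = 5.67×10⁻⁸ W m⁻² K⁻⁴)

ΔT ≈ 31.4 K

S = 1490/1.19² = 1052 W m⁻².
T_eq = [S(1−A)/(4σ)]^(1/4) = [1052×0.61/(4×5.67×10⁻⁸)]^(1/4) = 230.6 K.
ΔT = T_surf − T_eq = 262 − 230.6.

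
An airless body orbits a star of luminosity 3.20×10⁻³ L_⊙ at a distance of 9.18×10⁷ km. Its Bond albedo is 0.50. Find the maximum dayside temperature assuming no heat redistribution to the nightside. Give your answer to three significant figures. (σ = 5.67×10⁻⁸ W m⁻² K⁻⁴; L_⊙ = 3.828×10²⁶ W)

T_ss ≈ 100 K

d = 9.18×10⁷ km = 9.18×10¹⁰ m.
L = 3.20×10⁻³ × 3.828×10²⁶ = 1.22×10²⁴ W.
Flux: S = L/(4πd²) = 1.22×10²⁴/(4π×(9.18×10¹⁰)²) = 11.6 W m⁻².
With no redistribution each surface element balances locally: S(1−A) = σT⁴.
T = [11.6 × 0.50 / 5.67×10⁻⁸]^(1/4) = (1.02×10⁸)^(1/4) = 100 K.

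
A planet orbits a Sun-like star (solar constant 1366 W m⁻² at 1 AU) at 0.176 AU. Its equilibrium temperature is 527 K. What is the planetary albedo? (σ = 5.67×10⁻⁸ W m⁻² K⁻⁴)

Flux at 0.176 AU: S = 1366/0.176² = 4.41×10⁴ W m⁻².
From T_eq⁴ = S(1−A)/(4σ): 1−A = 4σT_eq⁴/S.
1−A = 4 × 5.67×10⁻⁸ × (527)⁴ / 4.41×10⁴ = 0.397.

A ≈ 0.60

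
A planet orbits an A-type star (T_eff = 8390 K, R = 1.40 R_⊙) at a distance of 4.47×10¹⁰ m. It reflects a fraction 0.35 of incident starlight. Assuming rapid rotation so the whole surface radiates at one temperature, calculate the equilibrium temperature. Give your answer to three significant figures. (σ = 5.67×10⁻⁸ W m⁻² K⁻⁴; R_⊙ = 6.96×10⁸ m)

T_eq ≈ 786 K

R_⋆ = 1.40 × 6.96×10⁸ = 9.74×10⁸ m.
L = 4πR_⋆²σT_⋆⁴ = 4π(9.74×10⁸)² × 5.67×10⁻⁸ × (8390)⁴ = 3.35×10²⁷ W.
S = L/(4πd²) = 1.34×10⁵ W m⁻².
Energy balance: absorbed = emitted ⇒ πR²·S(1−A) = 4πR²·σT_eq⁴, so T_eq⁴ = S(1−A)/(4σ).
T_eq = [1.34×10⁵ × 0.65 / (4 × 5.67×10⁻⁸)]^(1/4) = (3.83×10¹¹)^(1/4) = 786 K.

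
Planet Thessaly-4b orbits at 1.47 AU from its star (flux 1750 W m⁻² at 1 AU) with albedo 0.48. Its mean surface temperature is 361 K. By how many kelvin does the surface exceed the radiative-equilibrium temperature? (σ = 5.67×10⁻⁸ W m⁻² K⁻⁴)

S = 1750/1.47² = 809.8 W m⁻².
T_eq = [S(1−A)/(4σ)]^(1/4) = [809.8×0.52/(4×5.67×10⁻⁸)]^(1/4) = 207.6 K.
ΔT = T_surf − T_eq = 361 − 207.6.

ΔT ≈ 153.4 K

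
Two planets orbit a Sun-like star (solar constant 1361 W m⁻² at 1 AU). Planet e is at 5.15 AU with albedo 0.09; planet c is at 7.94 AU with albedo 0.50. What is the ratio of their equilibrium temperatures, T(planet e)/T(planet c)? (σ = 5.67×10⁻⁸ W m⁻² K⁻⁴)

T_eq = [S₀(1−A)/(4σd²)]^(1/4), so T ∝ (1−A)^(1/4) / √d.
T₁ = [1361×0.91/(4×5.67×10⁻⁸×5.15²)]^(1/4) = 119.79 K.
T₂ = [1361×0.50/(4×5.67×10⁻⁸×7.94²)]^(1/4) = 83.06 K.

T₁/T₂ ≈ 1.442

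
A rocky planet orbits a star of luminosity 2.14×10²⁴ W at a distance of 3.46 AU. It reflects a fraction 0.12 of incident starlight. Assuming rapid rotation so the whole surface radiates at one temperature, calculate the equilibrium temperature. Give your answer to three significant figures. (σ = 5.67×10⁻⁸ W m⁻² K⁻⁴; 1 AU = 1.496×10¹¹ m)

T_eq ≈ 39.6 K

d = 3.46 AU = 5.18×10¹¹ m.
Flux: S = L/(4πd²) = 2.14×10²⁴/(4π×(5.18×10¹¹)²) = 0.636 W m⁻².
Energy balance: absorbed = emitted ⇒ πR²·S(1−A) = 4πR²·σT_eq⁴, so T_eq⁴ = S(1−A)/(4σ).
T_eq = [0.636 × 0.88 / (4 × 5.67×10⁻⁸)]^(1/4) = (2.47×10⁶)^(1/4) = 39.6 K.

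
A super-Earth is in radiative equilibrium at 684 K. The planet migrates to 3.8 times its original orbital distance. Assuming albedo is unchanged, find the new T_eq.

T_eq ≈ 351 K

T_eq ∝ L^(1/4) · d^(−1/2).
T′ = 684 / 3.8^(1/2) = 351 K.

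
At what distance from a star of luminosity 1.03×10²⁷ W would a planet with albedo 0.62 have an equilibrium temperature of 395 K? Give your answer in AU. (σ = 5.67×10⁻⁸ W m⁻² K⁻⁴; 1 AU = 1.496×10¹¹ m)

From T_eq⁴ = L(1−A)/(16πσd²): d = √[L(1−A)/(16πσT_eq⁴)].
d = √[1.03×10²⁷ × 0.38 / (16π × 5.67×10⁻⁸ × (395)⁴)] = 7.51×10¹⁰ m = 0.502 AU.

d ≈ 0.502 AU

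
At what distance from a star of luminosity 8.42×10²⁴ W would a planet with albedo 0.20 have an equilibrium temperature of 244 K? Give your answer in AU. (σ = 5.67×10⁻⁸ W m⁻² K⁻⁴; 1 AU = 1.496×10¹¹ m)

From T_eq⁴ = L(1−A)/(16πσd²): d = √[L(1−A)/(16πσT_eq⁴)].
d = √[8.42×10²⁴ × 0.80 / (16π × 5.67×10⁻⁸ × (244)⁴)] = 2.58×10¹⁰ m = 0.173 AU.

d ≈ 0.173 AU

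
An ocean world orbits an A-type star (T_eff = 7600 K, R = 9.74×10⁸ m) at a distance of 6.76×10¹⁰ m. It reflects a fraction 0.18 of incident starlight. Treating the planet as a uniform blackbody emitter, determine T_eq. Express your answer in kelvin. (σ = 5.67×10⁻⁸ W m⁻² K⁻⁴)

L = 4πR_⋆²σT_⋆⁴ = 4π(9.74×10⁸)² × 5.67×10⁻⁸ × (7600)⁴ = 2.26×10²⁷ W.
S = L/(4πd²) = 3.93×10⁴ W m⁻².
Energy balance: absorbed = emitted ⇒ πR²·S(1−A) = 4πR²·σT_eq⁴, so T_eq⁴ = S(1−A)/(4σ).
T_eq = [3.93×10⁴ × 0.82 / (4 × 5.67×10⁻⁸)]^(1/4) = (1.42×10¹¹)^(1/4) = 614 K.

T_eq ≈ 614 K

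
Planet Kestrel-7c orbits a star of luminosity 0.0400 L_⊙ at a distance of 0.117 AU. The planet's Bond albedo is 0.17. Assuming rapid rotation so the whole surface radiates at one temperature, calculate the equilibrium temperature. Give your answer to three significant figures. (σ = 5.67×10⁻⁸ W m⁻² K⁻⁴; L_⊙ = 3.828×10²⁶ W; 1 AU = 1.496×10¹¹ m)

T_eq ≈ 347 K

d = 0.117 AU = 1.75×10¹⁰ m.
L = 0.0400 × 3.828×10²⁶ = 1.53×10²⁵ W.
Flux: S = L/(4πd²) = 1.53×10²⁵/(4π×(1.75×10¹⁰)²) = 3980 W m⁻².
Energy balance: absorbed = emitted ⇒ πR²·S(1−A) = 4πR²·σT_eq⁴, so T_eq⁴ = S(1−A)/(4σ).
T_eq = [3980 × 0.83 / (4 × 5.67×10⁻⁸)]^(1/4) = (1.46×10¹⁰)^(1/4) = 347 K.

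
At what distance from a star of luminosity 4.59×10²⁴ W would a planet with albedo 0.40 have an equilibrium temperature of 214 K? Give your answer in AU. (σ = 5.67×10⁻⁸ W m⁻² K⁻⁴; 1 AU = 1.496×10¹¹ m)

From T_eq⁴ = L(1−A)/(16πσd²): d = √[L(1−A)/(16πσT_eq⁴)].
d = √[4.59×10²⁴ × 0.60 / (16π × 5.67×10⁻⁸ × (214)⁴)] = 2.15×10¹⁰ m = 0.143 AU.

d ≈ 0.143 AU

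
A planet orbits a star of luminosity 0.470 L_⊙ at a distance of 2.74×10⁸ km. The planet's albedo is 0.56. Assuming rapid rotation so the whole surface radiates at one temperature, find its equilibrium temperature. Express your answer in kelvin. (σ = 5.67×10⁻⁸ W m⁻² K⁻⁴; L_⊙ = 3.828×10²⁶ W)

d = 2.74×10⁸ km = 2.74×10¹¹ m.
L = 0.470 × 3.828×10²⁶ = 1.80×10²⁶ W.
Flux: S = L/(4πd²) = 1.80×10²⁶/(4π×(2.74×10¹¹)²) = 191 W m⁻².
Energy balance: absorbed = emitted ⇒ πR²·S(1−A) = 4πR²·σT_eq⁴, so T_eq⁴ = S(1−A)/(4σ).
T_eq = [191 × 0.44 / (4 × 5.67×10⁻⁸)]^(1/4) = (3.70×10⁸)^(1/4) = 139 K.

T_eq ≈ 139 K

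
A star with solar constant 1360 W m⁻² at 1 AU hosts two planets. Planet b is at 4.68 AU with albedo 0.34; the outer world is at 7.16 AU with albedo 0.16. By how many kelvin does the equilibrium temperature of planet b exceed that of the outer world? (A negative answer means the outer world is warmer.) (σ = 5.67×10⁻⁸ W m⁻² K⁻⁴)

ΔT ≈ 16.4 K

T_eq = [S₀(1−A)/(4σd²)]^(1/4), so T ∝ (1−A)^(1/4) / √d.
T₁ = [1360×0.66/(4×5.67×10⁻⁸×4.68²)]^(1/4) = 115.94 K.
T₂ = [1360×0.84/(4×5.67×10⁻⁸×7.16²)]^(1/4) = 99.56 K.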